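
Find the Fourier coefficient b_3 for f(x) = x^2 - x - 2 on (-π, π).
b_3 = (1/π) ∫_{-π}^{π} f(x)·sin(3x) dx.
Evaluate the integral (use parity and integration by parts as needed): b_3 = -2/3.

Final answer: -2/3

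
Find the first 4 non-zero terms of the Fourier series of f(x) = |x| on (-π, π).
-4·cos(x)/π - 4·cos(3·x)/(9·π) - 4·cos(5·x)/(25·π) + π/2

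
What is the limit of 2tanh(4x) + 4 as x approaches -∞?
Evaluate the dominant behaviour as x → -∞; each term tends to a finite value or vanishes.
Limit = 2.

Final answer: 2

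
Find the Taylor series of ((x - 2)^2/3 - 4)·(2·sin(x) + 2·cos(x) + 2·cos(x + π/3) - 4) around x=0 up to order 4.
x^4·(-7/18 - 2·√(3)/9) + x^3·(32/9 - 7·√(3)/9) + x^2·(1 + 4·√(3)/3) + x·(-4 + 8·√(3)/3) + 8/3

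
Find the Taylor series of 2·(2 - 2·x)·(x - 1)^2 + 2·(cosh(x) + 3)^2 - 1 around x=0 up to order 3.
-4·x^3 + 20·x^2 - 12·x + 35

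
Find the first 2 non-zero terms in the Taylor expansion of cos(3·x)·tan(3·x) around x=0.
-9·x^3/2 + 3·x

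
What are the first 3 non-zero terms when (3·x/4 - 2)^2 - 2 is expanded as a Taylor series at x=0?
9·x^2/16 - 3·x + 2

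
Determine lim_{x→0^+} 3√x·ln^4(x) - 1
The product is a 0·∞ indeterminate form at x → 0⁺.
Rewrite the product as 3·ln^4(x) / x^(-1/2) and apply L'Hôpital, or use the standard hierarchy x^(-1/2) ≫ |ln x|^4 as x → 0⁺.
The indeterminate product → 0, so the limit = -1.

Final answer: -1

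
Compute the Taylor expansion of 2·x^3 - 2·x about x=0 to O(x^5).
2·x^3 - 2·x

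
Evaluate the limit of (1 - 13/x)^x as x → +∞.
As x → +∞: this is the defining limit (1 - 13/x)^x → e^(-13).
Limit = e^(-13).

Final answer: e^(-13)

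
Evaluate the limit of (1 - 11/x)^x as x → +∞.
As x → +∞: this is the defining limit (1 - 11/x)^x → e^(-11).
Limit = e^(-11).

Final answer: e^(-11)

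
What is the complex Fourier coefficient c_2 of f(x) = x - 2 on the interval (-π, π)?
Compute the real Fourier coefficients first: a_2 = 0, b_2 = -1.
Then c_2 = (a_2 − i·b_2)/2 = i/2.

Final answer: i/2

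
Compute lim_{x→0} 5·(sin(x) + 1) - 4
Direct substitution at x = 0 gives 1.

Final answer: 1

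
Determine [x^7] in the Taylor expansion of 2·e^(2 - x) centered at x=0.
Expand to order 7: 2·e^(2 - x) = -x^7·e^(2)/2520 + x^6·e^(2)/360 - x^5·e^(2)/60 + x^4·e^(2)/12 - x^3·e^(2)/3 + x^2·e^(2) - 2·x·e^(2) + 2·e^(2) + O(x^8).
The coefficient of x^7 is -e^(2)/2520.

Final answer: -e^(2)/2520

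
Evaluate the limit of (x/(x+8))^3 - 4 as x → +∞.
As x → +∞: x/(x+8) = 1/(1 + 8/x) → 1, and the 3rd power of a limit-1 base also → 1; with the additive constant, 1 - 4 = -3.
Limit = -3.

Final answer: -3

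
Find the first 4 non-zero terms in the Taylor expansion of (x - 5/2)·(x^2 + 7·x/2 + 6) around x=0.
x^3 + x^2 - 11·x/4 - 15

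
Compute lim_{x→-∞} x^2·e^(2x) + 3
The product is a 0·∞ indeterminate form at x → -∞.
Rewrite the product as x^2 / e^(-2x) (an ∞/∞ form) and apply L'Hôpital, or use the standard hierarchy e^(2|x|) ≫ |x^2| as x → -∞.
The indeterminate product → 0, so the limit = 3.

Final answer: 3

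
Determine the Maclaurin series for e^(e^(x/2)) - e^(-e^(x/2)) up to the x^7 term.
x^7·(e^(-1)/71680 + 877·e/645120) + x^6·(e^(-1)/5120 + 203·e/46080) + x^5·(e^(-1)/1920 + 13·e/960) + x^4·(-e^(-1)/384 + 5·e/128) + x^3·(-e^(-1)/48 + 5·e/48) + e·x^2/4 + x·(e^(-1)/2 + e/2) - e^(-1) + e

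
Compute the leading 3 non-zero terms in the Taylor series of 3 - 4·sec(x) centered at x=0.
-5·x^4/6 - 2·x^2 - 1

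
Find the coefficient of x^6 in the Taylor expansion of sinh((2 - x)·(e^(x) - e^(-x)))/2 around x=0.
-1841/120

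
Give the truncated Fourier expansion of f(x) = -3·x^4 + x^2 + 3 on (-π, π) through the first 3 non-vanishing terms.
(-148 + 24·π^2)·cos(x) + (10 - 6·π^2)·cos(2·x) - 3·π^4/5 + 3 + π^2/3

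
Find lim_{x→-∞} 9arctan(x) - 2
Evaluate the dominant behaviour as x → -∞; each term tends to a finite value or vanishes.
Limit = -9·π/2 - 2.

Final answer: -9·π/2 - 2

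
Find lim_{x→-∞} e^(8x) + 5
Evaluate the dominant behaviour as x → -∞; each term tends to a finite value or vanishes.
Limit = 5.

Final answer: 5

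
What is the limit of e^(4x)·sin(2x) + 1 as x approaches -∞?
Evaluate the dominant behaviour as x → -∞; each term tends to a finite value or vanishes.
Limit = 1.

Final answer: 1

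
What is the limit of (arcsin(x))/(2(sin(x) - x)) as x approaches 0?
Both numerator and denominator → 0 as x → 0; this is a 0/0 indeterminate form.
Expand each to leading order near x = 0: numerator ~ x, denominator ~ -x^3/3.
The limit of the ratio is -∞.

Final answer: -∞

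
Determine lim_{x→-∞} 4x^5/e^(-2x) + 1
The quotient is an ∞/∞ indeterminate form as x → -∞.
Compare growth rates of the dominant terms (exponentials ≫ polynomials ≫ logarithms), or apply L'Hôpital's rule; the quotient → 0.
Adding the constant: 0 + 1 = 1. Limit = 1.

Final answer: 1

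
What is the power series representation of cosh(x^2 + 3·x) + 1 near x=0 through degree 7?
101·x^7/40 + 261·x^6/80 + 9·x^5/2 + 31·x^4/8 + 3·x^3 + 9·x^2/2 + 2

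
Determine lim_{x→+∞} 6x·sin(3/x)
As x → +∞: let u = 3/x → 0⁺; then 6·x·sin(3/x) = 6·3·sin(u)/u → 6·3·1 = 18.
Limit = 18.

Final answer: 18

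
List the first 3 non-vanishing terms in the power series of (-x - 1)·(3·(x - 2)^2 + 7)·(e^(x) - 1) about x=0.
7·x^3/3 - 33·x^2/2 - 19·x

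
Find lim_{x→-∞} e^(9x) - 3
Evaluate the dominant behaviour as x → -∞; each term tends to a finite value or vanishes.
Limit = -3.

Final answer: -3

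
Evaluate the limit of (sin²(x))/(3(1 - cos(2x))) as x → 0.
Both numerator and denominator → 0 as x → 0; this is a 0/0 indeterminate form.
Expand each to leading order near x = 0: numerator ~ x^2, denominator ~ 6·x^2.
The limit of the ratio is 1/6.

Final answer: 1/6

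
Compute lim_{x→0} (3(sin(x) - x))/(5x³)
Both numerator and denominator → 0 as x → 0; this is a 0/0 indeterminate form.
Expand each to leading order near x = 0: numerator ~ -x^3/2, denominator ~ 5·x^3.
The limit of the ratio is -1/10.

Final answer: -1/10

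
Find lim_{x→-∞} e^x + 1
Evaluate the dominant behaviour as x → -∞; each term tends to a finite value or vanishes.
Limit = 1.

Final answer: 1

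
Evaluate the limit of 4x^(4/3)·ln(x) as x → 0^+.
This is a 0·∞ indeterminate form at x → 0⁺.
Rewrite the product as 4·ln(x) / x^(-4/3) and apply L'Hôpital, or use the standard hierarchy x^(-4/3) ≫ |ln x| as x → 0⁺.
The indeterminate product → 0, so the limit = 0.

Final answer: 0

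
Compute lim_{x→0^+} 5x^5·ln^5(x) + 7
The product is a 0·∞ indeterminate form at x → 0⁺.
Rewrite the product as 5·ln^5(x) / x^(-5) and apply L'Hôpital, or use the standard hierarchy x^(-5) ≫ |ln x|^5 as x → 0⁺.
The indeterminate product → 0, so the limit = 7.

Final answer: 7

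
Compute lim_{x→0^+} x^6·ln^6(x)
This is a 0·∞ indeterminate form at x → 0⁺.
Rewrite the product as ln^6(x) / x^(-6) and apply L'Hôpital, or use the standard hierarchy x^(-6) ≫ |ln x|^6 as x → 0⁺.
The indeterminate product → 0, so the limit = 0.

Final answer: 0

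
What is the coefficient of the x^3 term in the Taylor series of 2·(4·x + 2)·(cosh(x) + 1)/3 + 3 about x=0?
Expand to order 3: 2·(4·x + 2)·(cosh(x) + 1)/3 + 3 = 4·x^3/3 + 2·x^2/3 + 16·x/3 + 17/3 + O(x^4).
The coefficient of x^3 is 4/3.

Final answer: 4/3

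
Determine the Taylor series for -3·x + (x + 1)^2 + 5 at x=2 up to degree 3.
8 + 3·(x - 2) + (x - 2)^2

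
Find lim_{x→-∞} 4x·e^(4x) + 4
The product is a 0·∞ indeterminate form at x → -∞.
Rewrite the product as 4x / e^(-4x) (an ∞/∞ form) and apply L'Hôpital, or use the standard hierarchy e^(4|x|) ≫ |x| as x → -∞.
The indeterminate product → 0, so the limit = 4.

Final answer: 4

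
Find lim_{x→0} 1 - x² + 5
Direct substitution at x = 0 gives 6.

Final answer: 6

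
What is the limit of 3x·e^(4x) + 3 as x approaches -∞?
The product is a 0·∞ indeterminate form at x → -∞.
Rewrite the product as 3x / e^(-4x) (an ∞/∞ form) and apply L'Hôpital, or use the standard hierarchy e^(4|x|) ≫ |x| as x → -∞.
The indeterminate product → 0, so the limit = 3.

Final answer: 3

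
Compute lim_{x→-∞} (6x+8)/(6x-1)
Evaluate the dominant behaviour as x → -∞; each term tends to a finite value or vanishes.
Limit = 1.

Final answer: 1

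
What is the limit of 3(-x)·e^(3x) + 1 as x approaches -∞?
The product is a 0·∞ indeterminate form at x → -∞.
Rewrite the product as 3(-x) / e^(-3x) (an ∞/∞ form) and apply L'Hôpital, or use the standard hierarchy e^(3|x|) ≫ |(-x)| as x → -∞.
The indeterminate product → 0, so the limit = 1.

Final answer: 1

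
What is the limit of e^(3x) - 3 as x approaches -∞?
Evaluate the dominant behaviour as x → -∞; each term tends to a finite value or vanishes.
Limit = -3.

Final answer: -3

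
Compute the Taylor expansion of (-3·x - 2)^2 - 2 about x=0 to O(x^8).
9·x^2 + 12·x + 2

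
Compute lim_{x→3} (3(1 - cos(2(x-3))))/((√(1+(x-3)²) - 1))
Both numerator and denominator → 0 as x → 3; this is a 0/0 indeterminate form.
Expand each to leading order near x = 3: numerator ~ 6·(x - 3)^2, denominator ~ (x - 3)^2/2.
The limit of the ratio is 12.

Final answer: 12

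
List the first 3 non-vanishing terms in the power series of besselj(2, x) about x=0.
x^6/3072 - x^4/96 + x^2/8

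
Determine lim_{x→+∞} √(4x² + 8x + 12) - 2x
As x → +∞: multiply by the conjugate to get (8x+12)/(√(4x²+8x+12)+2x); the denominator ~ 4x, so the limit is 8/4 = 2.
Limit = 2.

Final answer: 2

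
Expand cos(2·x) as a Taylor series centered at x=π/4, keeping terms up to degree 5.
-2·(x - π/4) + 4·(x - π/4)^3/3 - 4·(x - π/4)^5/15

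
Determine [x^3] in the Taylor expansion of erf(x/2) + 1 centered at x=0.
Expand to order 3: erf(x/2) + 1 = -x^3/(12·√(π)) + x/√(π) + 1 + O(x^4).
The coefficient of x^3 is -1/(12·√(π)).

Final answer: -1/(12·√(π))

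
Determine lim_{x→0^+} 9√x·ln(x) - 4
The product is a 0·∞ indeterminate form at x → 0⁺.
Rewrite the product as 9·ln(x) / x^(-1/2) and apply L'Hôpital, or use the standard hierarchy x^(-1/2) ≫ |ln x| as x → 0⁺.
The indeterminate product → 0, so the limit = -4.

Final answer: -4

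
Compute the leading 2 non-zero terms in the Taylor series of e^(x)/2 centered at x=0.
x/2 + 1/2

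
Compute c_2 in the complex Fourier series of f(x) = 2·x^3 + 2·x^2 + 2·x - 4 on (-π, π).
Compute the real Fourier coefficients first: a_2 = 2, b_2 = 1 - 2·π^2.
Then c_2 = (a_2 − i·b_2)/2 = 1 - i/2 + i·π^2.

Final answer: 1 - i/2 + i·π^2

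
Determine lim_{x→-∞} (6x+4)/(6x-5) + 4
Evaluate the dominant behaviour as x → -∞; each term tends to a finite value or vanishes.
Limit = 5.

Final answer: 5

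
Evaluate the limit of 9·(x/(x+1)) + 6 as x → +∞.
Evaluate the dominant behaviour as x → +∞; each term tends to a finite value or vanishes.
Limit = 15.

Final answer: 15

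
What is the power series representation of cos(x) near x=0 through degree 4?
x^4/24 - x^2/2 + 1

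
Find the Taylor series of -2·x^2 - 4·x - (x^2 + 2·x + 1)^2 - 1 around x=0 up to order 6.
-x^4 - 4·x^3 - 8·x^2 - 8·x - 2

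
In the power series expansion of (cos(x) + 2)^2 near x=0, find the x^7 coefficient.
Expand to order 7: (cos(x) + 2)^2 = -x^6/20 + x^4/2 - 3·x^2 + 9 + O(x^8).
The coefficient of x^7 is 0.

Final answer: 0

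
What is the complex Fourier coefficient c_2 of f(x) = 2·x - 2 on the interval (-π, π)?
Compute the real Fourier coefficients first: a_2 = 0, b_2 = -2.
Then c_2 = (a_2 − i·b_2)/2 = i.

Final answer: i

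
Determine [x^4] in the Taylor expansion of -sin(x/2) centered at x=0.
Expand to order 4: -sin(x/2) = x^3/48 - x/2 + O(x^5).
The coefficient of x^4 is 0.

Final answer: 0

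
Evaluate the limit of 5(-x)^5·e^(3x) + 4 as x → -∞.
The product is a 0·∞ indeterminate form at x → -∞.
Rewrite the product as 5(-x)^5 / e^(-3x) (an ∞/∞ form) and apply L'Hôpital, or use the standard hierarchy e^(3|x|) ≫ |(-x)^5| as x → -∞.
The indeterminate product → 0, so the limit = 4.

Final answer: 4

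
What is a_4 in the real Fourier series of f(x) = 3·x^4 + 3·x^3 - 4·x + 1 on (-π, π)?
a_4 = (1/π) ∫_{-π}^{π} f(x)·cos(4x) dx.
Evaluate the integral (use parity and integration by parts as needed): a_4 = -9/16 + 3·π^2/2.

Final answer: -9/16 + 3·π^2/2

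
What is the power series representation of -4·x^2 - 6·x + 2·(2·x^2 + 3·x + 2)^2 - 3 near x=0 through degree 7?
8·x^4 + 24·x^3 + 30·x^2 + 18·x + 5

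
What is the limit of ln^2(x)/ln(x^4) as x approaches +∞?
This is an ∞/∞ indeterminate form as x → +∞.
Write ln(x^4) = 4·ln(x), reducing the quotient to ln(x)/4 → ∞.
Limit = ∞.

Final answer: ∞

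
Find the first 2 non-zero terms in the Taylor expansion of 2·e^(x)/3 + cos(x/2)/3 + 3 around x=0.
2·x/3 + 4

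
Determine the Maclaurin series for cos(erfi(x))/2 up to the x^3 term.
-x^2/π + 1/2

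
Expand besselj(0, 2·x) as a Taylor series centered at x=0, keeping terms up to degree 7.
-x^6/36 + x^4/4 - x^2 + 1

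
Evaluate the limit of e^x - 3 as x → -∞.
Evaluate the dominant behaviour as x → -∞; each term tends to a finite value or vanishes.
Limit = -3.

Final answer: -3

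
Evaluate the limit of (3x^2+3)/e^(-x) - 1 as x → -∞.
The quotient is an ∞/∞ indeterminate form as x → -∞.
Compare growth rates of the dominant terms (exponentials ≫ polynomials ≫ logarithms), or apply L'Hôpital's rule; the quotient → 0.
Adding the constant: 0 - 1 = -1. Limit = -1.

Final answer: -1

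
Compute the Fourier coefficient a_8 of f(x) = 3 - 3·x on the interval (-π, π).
a_8 = (1/π) ∫_{-π}^{π} f(x)·cos(8x) dx.
Evaluate the integral (use parity and integration by parts as needed): a_8 = 0.

Final answer: 0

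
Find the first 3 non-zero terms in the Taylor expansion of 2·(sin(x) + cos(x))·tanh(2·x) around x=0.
-22·x^3/3 + 4·x^2 + 4·x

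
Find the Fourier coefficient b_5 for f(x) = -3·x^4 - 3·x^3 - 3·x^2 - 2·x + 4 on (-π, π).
b_5 = (1/π) ∫_{-π}^{π} f(x)·sin(5x) dx.
Evaluate the integral (use parity and integration by parts as needed): b_5 = -6·π^2/5 - 64/125.

Final answer: -6·π^2/5 - 64/125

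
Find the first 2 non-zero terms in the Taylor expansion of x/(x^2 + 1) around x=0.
-x^3 + x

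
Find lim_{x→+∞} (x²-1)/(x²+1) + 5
Evaluate the dominant behaviour as x → +∞; each term tends to a finite value or vanishes.
Limit = 6.

Final answer: 6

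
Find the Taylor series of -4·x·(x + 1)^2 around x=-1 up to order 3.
4·(x + 1)^2 - 4·(x + 1)^3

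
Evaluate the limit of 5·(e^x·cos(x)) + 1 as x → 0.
Direct substitution at x = 0 gives 6.

Final answer: 6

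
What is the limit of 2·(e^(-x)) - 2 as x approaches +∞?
Evaluate the dominant behaviour as x → +∞; each term tends to a finite value or vanishes.
Limit = -2.

Final answer: -2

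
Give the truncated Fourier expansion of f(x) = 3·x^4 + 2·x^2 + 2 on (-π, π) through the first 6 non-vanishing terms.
(136 - 24·π^2)·cos(x) + (-7 + 6·π^2)·cos(2·x) + (8/9 - 8·π^2/3)·cos(3·x) + (-1/16 + 3·π^2/2)·cos(4·x) + (-24·π^2/25 - 56/625)·cos(5·x) + 2 + 2·π^2/3 + 3·π^4/5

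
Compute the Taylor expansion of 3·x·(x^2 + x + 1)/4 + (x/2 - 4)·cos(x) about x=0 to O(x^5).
-x^4/6 + x^3/2 + 11·x^2/4 + 5·x/4 - 4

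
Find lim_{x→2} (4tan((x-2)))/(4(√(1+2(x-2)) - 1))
Both numerator and denominator → 0 as x → 2; this is a 0/0 indeterminate form.
Expand each to leading order near x = 2: numerator ~ 4·(x - 2), denominator ~ 4·(x - 2).
The limit of the ratio is 1.

Final answer: 1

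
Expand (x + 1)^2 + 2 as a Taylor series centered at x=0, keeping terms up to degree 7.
x^2 + 2·x + 3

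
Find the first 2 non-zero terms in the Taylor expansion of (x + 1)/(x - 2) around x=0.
-3·x/4 - 1/2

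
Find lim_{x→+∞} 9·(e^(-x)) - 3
Evaluate the dominant behaviour as x → +∞; each term tends to a finite value or vanishes.
Limit = -3.

Final answer: -3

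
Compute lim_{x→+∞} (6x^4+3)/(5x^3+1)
This is an ∞/∞ indeterminate form as x → +∞.
Divide numerator and denominator by x^4 and let the lower-order terms vanish; the numerator's degree 4 exceeds the denominator's degree 3, so the quotient diverges.
Limit = ∞.

Final answer: ∞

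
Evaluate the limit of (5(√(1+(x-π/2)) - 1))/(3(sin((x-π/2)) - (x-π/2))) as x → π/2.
Both numerator and denominator → 0 as x → π/2; this is a 0/0 indeterminate form.
Expand each to leading order near x = π/2: numerator ~ 5·(x - π/2)/2, denominator ~ -(x - π/2)^3/2.
The limit of the ratio is -∞.

Final answer: -∞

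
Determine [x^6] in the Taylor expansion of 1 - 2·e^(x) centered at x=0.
Expand to order 6: 1 - 2·e^(x) = -x^6/360 - x^5/60 - x^4/12 - x^3/3 - x^2 - 2·x - 1 + O(x^7).
The coefficient of x^6 is -1/360.

Final answer: -1/360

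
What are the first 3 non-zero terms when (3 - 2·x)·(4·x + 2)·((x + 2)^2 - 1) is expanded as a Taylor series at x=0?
14·x^2 + 48·x + 18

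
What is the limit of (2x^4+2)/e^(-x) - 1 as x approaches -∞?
The quotient is an ∞/∞ indeterminate form as x → -∞.
Compare growth rates of the dominant terms (exponentials ≫ polynomials ≫ logarithms), or apply L'Hôpital's rule; the quotient → 0.
Adding the constant: 0 - 1 = -1. Limit = -1.

Final answer: -1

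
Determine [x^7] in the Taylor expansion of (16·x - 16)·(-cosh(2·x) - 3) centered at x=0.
Expand to order 7: (16·x - 16)·(-cosh(2·x) - 3) = -64·x^7/45 + 64·x^6/45 - 32·x^5/3 + 32·x^4/3 - 32·x^3 + 32·x^2 - 64·x + 64 + O(x^8).
The coefficient of x^7 is -64/45.

Final answer: -64/45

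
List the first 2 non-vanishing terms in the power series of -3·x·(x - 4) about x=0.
-3·x^2 + 12·x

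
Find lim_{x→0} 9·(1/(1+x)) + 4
Direct substitution at x = 0 gives 13.

Final answer: 13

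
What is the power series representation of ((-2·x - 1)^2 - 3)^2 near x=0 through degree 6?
16·x^4 + 32·x^3 - 16·x + 4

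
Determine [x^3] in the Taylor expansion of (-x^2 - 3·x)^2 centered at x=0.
Expand to order 3: (-x^2 - 3·x)^2 = 6·x^3 + 9·x^2 + O(x^4).
The coefficient of x^3 is 6.

Final answer: 6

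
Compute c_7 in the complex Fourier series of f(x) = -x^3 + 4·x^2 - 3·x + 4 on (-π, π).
Compute the real Fourier coefficients first: a_7 = -16/49, b_7 = -2·π^2/7 - 282/343.
Then c_7 = (a_7 − i·b_7)/2 = -8/49 + 141·i/343 + i·π^2/7.

Final answer: -8/49 + 141·i/343 + i·π^2/7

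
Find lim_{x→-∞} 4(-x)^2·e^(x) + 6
The product is a 0·∞ indeterminate form at x → -∞.
Rewrite the product as 4(-x)^2 / e^(-x) (an ∞/∞ form) and apply L'Hôpital, or use the standard hierarchy e^(|x|) ≫ |(-x)^2| as x → -∞.
The indeterminate product → 0, so the limit = 6.

Final answer: 6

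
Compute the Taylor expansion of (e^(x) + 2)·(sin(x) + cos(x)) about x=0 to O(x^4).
-x^3/3 + 4·x + 3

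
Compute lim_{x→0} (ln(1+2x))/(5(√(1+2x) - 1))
Both numerator and denominator → 0 as x → 0; this is a 0/0 indeterminate form.
Expand each to leading order near x = 0: numerator ~ 2·x, denominator ~ 5·x.
The limit of the ratio is 2/5.

Final answer: 2/5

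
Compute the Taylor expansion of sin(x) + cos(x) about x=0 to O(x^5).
x^4/24 - x^3/6 - x^2/2 + x + 1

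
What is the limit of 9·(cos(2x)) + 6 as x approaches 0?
Direct substitution at x = 0 gives 15.

Final answer: 15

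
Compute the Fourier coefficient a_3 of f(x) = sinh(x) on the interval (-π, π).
a_3 = (1/π) ∫_{-π}^{π} f(x)·cos(3x) dx.
Evaluate the integral (use parity and integration by parts as needed): a_3 = 0.

Final answer: 0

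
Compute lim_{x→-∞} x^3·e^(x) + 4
The product is a 0·∞ indeterminate form at x → -∞.
Rewrite the product as x^3 / e^(-x) (an ∞/∞ form) and apply L'Hôpital, or use the standard hierarchy e^(|x|) ≫ |x^3| as x → -∞.
The indeterminate product → 0, so the limit = 4.

Final answer: 4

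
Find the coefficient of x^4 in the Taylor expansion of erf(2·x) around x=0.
Expand to order 4: erf(2·x) = -16·x^3/(3·√(π)) + 4·x/√(π) + O(x^5).
The coefficient of x^4 is 0.

Final answer: 0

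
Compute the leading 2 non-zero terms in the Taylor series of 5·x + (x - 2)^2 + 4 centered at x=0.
x + 8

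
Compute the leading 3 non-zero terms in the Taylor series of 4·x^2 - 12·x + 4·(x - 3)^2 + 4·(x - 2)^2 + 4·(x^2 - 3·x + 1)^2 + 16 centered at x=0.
56·x^2 - 76·x + 72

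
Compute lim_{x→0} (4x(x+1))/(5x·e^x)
Both numerator and denominator → 0 as x → 0; this is a 0/0 indeterminate form.
Expand each to leading order near x = 0: numerator ~ 4·x, denominator ~ 5·x.
The limit of the ratio is 4/5.

Final answer: 4/5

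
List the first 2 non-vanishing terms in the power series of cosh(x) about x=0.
x^2/2 + 1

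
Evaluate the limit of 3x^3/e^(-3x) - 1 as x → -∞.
The quotient is an ∞/∞ indeterminate form as x → -∞.
Compare growth rates of the dominant terms (exponentials ≫ polynomials ≫ logarithms), or apply L'Hôpital's rule; the quotient → 0.
Adding the constant: 0 - 1 = -1. Limit = -1.

Final answer: -1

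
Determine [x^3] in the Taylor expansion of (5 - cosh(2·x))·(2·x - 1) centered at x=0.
Expand to order 3: (5 - cosh(2·x))·(2·x - 1) = -4·x^3 + 2·x^2 + 8·x - 4 + O(x^4).
The coefficient of x^3 is -4.

Final answer: -4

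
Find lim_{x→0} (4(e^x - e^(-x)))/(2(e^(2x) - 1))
Both numerator and denominator → 0 as x → 0; this is a 0/0 indeterminate form.
Expand each to leading order near x = 0: numerator ~ 8·x, denominator ~ 4·x.
The limit of the ratio is 2.

Final answer: 2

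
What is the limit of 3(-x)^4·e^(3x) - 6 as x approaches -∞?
The product is a 0·∞ indeterminate form at x → -∞.
Rewrite the product as 3(-x)^4 / e^(-3x) (an ∞/∞ form) and apply L'Hôpital, or use the standard hierarchy e^(3|x|) ≫ |(-x)^4| as x → -∞.
The indeterminate product → 0, so the limit = -6.

Final answer: -6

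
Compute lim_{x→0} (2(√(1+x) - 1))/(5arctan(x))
Both numerator and denominator → 0 as x → 0; this is a 0/0 indeterminate form.
Expand each to leading order near x = 0: numerator ~ x, denominator ~ 5·x.
The limit of the ratio is 1/5.

Final answer: 1/5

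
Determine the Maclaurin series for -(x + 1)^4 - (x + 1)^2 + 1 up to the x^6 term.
-x^4 - 4·x^3 - 7·x^2 - 6·x - 1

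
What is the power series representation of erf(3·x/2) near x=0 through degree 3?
-9·x^3/(4·√(π)) + 3·x/√(π)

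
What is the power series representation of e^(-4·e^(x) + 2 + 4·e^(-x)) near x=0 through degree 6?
21568·x^6·e^(2)/45 - 1579·x^5·e^(2)/5 + 544·x^4·e^(2)/3 - 260·x^3·e^(2)/3 + 32·x^2·e^(2) - 8·x·e^(2) + e^(2)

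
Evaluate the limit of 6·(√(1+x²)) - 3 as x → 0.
Direct substitution at x = 0 gives 3.

Final answer: 3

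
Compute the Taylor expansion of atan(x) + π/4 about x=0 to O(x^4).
-x^3/3 + x + π/4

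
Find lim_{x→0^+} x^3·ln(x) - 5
The product is a 0·∞ indeterminate form at x → 0⁺.
Rewrite the product as ln(x) / x^(-3) and apply L'Hôpital, or use the standard hierarchy x^(-3) ≫ |ln x| as x → 0⁺.
The indeterminate product → 0, so the limit = -5.

Final answer: -5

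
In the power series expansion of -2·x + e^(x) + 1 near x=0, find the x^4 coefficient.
Expand to order 4: -2·x + e^(x) + 1 = x^4/24 + x^3/6 + x^2/2 - x + 2 + O(x^5).
The coefficient of x^4 is 1/24.

Final answer: 1/24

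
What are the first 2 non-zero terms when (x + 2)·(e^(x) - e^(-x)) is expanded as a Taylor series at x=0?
2·x^2 + 4·x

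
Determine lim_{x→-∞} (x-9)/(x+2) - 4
Evaluate the dominant behaviour as x → -∞; each term tends to a finite value or vanishes.
Limit = -3.

Final answer: -3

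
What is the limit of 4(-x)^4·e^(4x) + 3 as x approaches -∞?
The product is a 0·∞ indeterminate form at x → -∞.
Rewrite the product as 4(-x)^4 / e^(-4x) (an ∞/∞ form) and apply L'Hôpital, or use the standard hierarchy e^(4|x|) ≫ |(-x)^4| as x → -∞.
The indeterminate product → 0, so the limit = 3.

Final answer: 3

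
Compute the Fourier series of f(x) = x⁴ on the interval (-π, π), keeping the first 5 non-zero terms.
(48 - 8·π^2)·cos(x) + (-3 + 2·π^2)·cos(2·x) + (16/27 - 8·π^2/9)·cos(3·x) + (-3/16 + π^2/2)·cos(4·x) + π^4/5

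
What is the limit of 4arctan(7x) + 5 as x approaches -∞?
Evaluate the dominant behaviour as x → -∞; each term tends to a finite value or vanishes.
Limit = 5 - 2·π.

Final answer: 5 - 2·π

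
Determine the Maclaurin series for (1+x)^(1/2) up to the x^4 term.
-5·x^4/128 + x^3/16 - x^2/8 + x/2 + 1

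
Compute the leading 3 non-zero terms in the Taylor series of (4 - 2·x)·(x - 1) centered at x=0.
-2·x^2 + 6·x - 4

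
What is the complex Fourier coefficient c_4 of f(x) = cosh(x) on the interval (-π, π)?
Compute the real Fourier coefficients first: a_4 = 2·sinh(π)/(17·π), b_4 = 0.
Then c_4 = (a_4 − i·b_4)/2 = sinh(π)/(17·π).

Final answer: sinh(π)/(17·π)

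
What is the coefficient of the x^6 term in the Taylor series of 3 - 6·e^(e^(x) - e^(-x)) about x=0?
Expand to order 6: 3 - 6·e^(e^(x) - e^(-x)) = -56·x^6/15 - 57·x^5/10 - 8·x^4 - 10·x^3 - 12·x^2 - 12·x - 3 + O(x^7).
The coefficient of x^6 is -56/15.

Final answer: -56/15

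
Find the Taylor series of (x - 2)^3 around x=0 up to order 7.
x^3 - 6·x^2 + 12·x - 8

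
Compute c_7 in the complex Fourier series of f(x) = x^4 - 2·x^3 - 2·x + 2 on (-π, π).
Compute the real Fourier coefficients first: a_7 = 48/2401 - 8·π^2/49, b_7 = -4·π^2/7 - 172/343.
Then c_7 = (a_7 − i·b_7)/2 = -4·π^2/49 + 24/2401 + 86·i/343 + 2·i·π^2/7.

Final answer: -4·π^2/49 + 24/2401 + 86·i/343 + 2·i·π^2/7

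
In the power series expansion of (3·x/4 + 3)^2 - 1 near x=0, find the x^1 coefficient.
Expand to order 1: (3·x/4 + 3)^2 - 1 = 9·x/2 + 8 + O(x^2).
The coefficient of x^1 is 9/2.

Final answer: 9/2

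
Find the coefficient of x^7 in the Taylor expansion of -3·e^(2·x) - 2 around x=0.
Expand to order 7: -3·e^(2·x) - 2 = -8·x^7/105 - 4·x^6/15 - 4·x^5/5 - 2·x^4 - 4·x^3 - 6·x^2 - 6·x - 5 + O(x^8).
The coefficient of x^7 is -8/105.

Final answer: -8/105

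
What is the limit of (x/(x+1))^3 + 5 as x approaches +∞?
As x → +∞: x/(x+1) = 1/(1 + 1/x) → 1, and the 3rd power of a limit-1 base also → 1; with the additive constant, 1 + 5 = 6.
Limit = 6.

Final answer: 6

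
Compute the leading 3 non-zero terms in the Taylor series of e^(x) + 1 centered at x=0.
x^2/2 + x + 2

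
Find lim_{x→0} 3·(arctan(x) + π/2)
Direct substitution at x = 0 gives 3·π/2.

Final answer: 3·π/2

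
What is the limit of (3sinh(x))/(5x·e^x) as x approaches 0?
Both numerator and denominator → 0 as x → 0; this is a 0/0 indeterminate form.
Expand each to leading order near x = 0: numerator ~ 3·x, denominator ~ 5·x.
The limit of the ratio is 3/5.

Final answer: 3/5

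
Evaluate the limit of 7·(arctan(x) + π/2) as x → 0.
Direct substitution at x = 0 gives 7·π/2.

Final answer: 7·π/2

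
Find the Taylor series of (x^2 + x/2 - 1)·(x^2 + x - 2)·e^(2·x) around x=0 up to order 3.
-29·x^3/6 - 5·x^2/2 + 2·x + 2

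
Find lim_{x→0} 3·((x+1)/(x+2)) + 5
Direct substitution at x = 0 gives 13/2.

Final answer: 13/2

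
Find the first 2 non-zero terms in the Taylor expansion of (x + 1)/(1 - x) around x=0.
2·x + 1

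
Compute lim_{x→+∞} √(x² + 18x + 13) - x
This is an ∞ − ∞ indeterminate form.
Multiply and divide by the conjugate √(x²+18x + 13) + x; the x² terms cancel, leaving (18x + 13)/(√(x²+18x + 13)+x) → 18/2 = 9.
Limit = 9.

Final answer: 9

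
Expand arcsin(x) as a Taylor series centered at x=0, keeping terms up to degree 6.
3·x^5/40 + x^3/6 + x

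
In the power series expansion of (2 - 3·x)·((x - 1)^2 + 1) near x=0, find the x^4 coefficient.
Expand to order 4: (2 - 3·x)·((x - 1)^2 + 1) = -3·x^3 + 8·x^2 - 10·x + 4 + O(x^5).
The coefficient of x^4 is 0.

Final answer: 0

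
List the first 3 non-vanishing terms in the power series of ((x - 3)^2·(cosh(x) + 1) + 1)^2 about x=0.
391·x^2 - 456·x + 361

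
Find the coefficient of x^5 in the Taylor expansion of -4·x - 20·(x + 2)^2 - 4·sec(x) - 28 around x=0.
Expand to order 5: -4·x - 20·(x + 2)^2 - 4·sec(x) - 28 = -5·x^4/6 - 22·x^2 - 84·x - 112 + O(x^6).
The coefficient of x^5 is 0.

Final answer: 0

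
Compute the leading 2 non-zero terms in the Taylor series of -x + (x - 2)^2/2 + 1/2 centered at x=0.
5/2 - 3·x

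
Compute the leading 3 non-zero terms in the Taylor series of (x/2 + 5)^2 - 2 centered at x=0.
x^2/4 + 5·x + 23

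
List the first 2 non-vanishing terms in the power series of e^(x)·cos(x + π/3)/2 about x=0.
x·(1/4 - √(3)/4) + 1/4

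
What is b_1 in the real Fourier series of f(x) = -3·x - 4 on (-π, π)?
b_1 = (1/π) ∫_{-π}^{π} f(x)·sin(1x) dx.
Evaluate the integral (use parity and integration by parts as needed): b_1 = -6.

Final answer: -6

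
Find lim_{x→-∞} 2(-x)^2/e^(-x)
This is an ∞/∞ indeterminate form as x → -∞.
Compare growth rates of the dominant terms (exponentials ≫ polynomials ≫ logarithms), or apply L'Hôpital's rule; the quotient → 0.
Limit = 0.

Final answer: 0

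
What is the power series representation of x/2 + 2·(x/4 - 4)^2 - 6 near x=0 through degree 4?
x^2/8 - 7·x/2 + 26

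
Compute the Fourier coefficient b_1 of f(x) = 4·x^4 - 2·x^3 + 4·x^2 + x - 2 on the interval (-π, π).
b_1 = (1/π) ∫_{-π}^{π} f(x)·sin(1x) dx.
Evaluate the integral (use parity and integration by parts as needed): b_1 = 26 - 4·π^2.

Final answer: 26 - 4·π^2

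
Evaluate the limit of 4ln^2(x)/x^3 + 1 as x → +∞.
The quotient is an ∞/∞ indeterminate form as x → +∞.
The polynomial denominator x^3 dominates the logarithmic numerator (any positive power of x ≫ ln^2(x) as x → ∞), so the quotient → 0.
Adding the constant: 0 + 1 = 1. Limit = 1.

Final answer: 1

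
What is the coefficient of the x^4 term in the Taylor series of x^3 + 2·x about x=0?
Expand to order 4: x^3 + 2·x = x^3 + 2·x + O(x^5).
The coefficient of x^4 is 0.

Final answer: 0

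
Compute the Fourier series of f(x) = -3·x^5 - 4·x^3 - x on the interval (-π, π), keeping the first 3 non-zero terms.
(-674 - 6·π^4 + 112·π^2)·sin(x) + (-11·π^2 + 35/2 + 3·π^4)·sin(2·x) + (-2·π^4 - 50/27 + 16·π^2/9)·sin(3·x)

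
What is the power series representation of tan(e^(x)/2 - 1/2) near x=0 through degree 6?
61·x^6/1440 + 29·x^5/480 + x^4/12 + x^3/8 + x^2/4 + x/2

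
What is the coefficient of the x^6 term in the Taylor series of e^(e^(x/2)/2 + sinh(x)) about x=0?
Expand to order 6: e^(e^(x/2)/2 + sinh(x)) = 36723·x^6·e^(1/2)/327680 + 5105·x^5·e^(1/2)/24576 + 2305·x^4·e^(1/2)/6144 + 223·x^3·e^(1/2)/384 + 27·x^2·e^(1/2)/32 + 5·x·e^(1/2)/4 + e^(1/2) + O(x^7).
The coefficient of x^6 is 36723·e^(1/2)/327680.

Final answer: 36723·e^(1/2)/327680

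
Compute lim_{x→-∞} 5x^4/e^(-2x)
This is an ∞/∞ indeterminate form as x → -∞.
Compare growth rates of the dominant terms (exponentials ≫ polynomials ≫ logarithms), or apply L'Hôpital's rule; the quotient → 0.
Limit = 0.

Final answer: 0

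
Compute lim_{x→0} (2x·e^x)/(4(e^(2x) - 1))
Both numerator and denominator → 0 as x → 0; this is a 0/0 indeterminate form.
Expand each to leading order near x = 0: numerator ~ 2·x, denominator ~ 8·x.
The limit of the ratio is 1/4.

Final answer: 1/4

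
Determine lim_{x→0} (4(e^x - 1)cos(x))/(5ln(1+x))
Both numerator and denominator → 0 as x → 0; this is a 0/0 indeterminate form.
Expand each to leading order near x = 0: numerator ~ 4·x, denominator ~ 5·x.
The limit of the ratio is 4/5.

Final answer: 4/5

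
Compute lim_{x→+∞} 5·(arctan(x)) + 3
Evaluate the dominant behaviour as x → +∞; each term tends to a finite value or vanishes.
Limit = 3 + 5·π/2.

Final answer: 3 + 5·π/2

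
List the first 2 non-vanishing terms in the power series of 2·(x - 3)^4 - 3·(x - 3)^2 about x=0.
135 - 198·x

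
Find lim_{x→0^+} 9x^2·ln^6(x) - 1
The product is a 0·∞ indeterminate form at x → 0⁺.
Rewrite the product as 9·ln^6(x) / x^(-2) and apply L'Hôpital, or use the standard hierarchy x^(-2) ≫ |ln x|^6 as x → 0⁺.
The indeterminate product → 0, so the limit = -1.

Final answer: -1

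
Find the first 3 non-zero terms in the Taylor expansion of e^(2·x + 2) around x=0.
2·x^2·e^(2) + 2·x·e^(2) + e^(2)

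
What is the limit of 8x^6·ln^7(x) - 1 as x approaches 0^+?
The product is a 0·∞ indeterminate form at x → 0⁺.
Rewrite the product as 8·ln^7(x) / x^(-6) and apply L'Hôpital, or use the standard hierarchy x^(-6) ≫ |ln x|^7 as x → 0⁺.
The indeterminate product → 0, so the limit = -1.

Final answer: -1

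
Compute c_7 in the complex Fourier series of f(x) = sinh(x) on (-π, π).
Compute the real Fourier coefficients first: a_7 = 0, b_7 = 7·sinh(π)/(25·π).
Then c_7 = (a_7 − i·b_7)/2 = -7·i·sinh(π)/(50·π).

Final answer: -7·i·sinh(π)/(50·π)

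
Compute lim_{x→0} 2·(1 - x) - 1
Direct substitution at x = 0 gives 1.

Final answer: 1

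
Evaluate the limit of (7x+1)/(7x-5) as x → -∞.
Evaluate the dominant behaviour as x → -∞; each term tends to a finite value or vanishes.
Limit = 1.

Final answer: 1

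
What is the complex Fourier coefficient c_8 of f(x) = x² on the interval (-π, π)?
Compute the real Fourier coefficients first: a_8 = 1/16, b_8 = 0.
Then c_8 = (a_8 − i·b_8)/2 = 1/32.

Final answer: 1/32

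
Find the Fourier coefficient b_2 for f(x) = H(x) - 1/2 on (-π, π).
b_2 = (1/π) ∫_{-π}^{π} f(x)·sin(2x) dx.
Evaluate the integral (use parity and integration by parts as needed): b_2 = 0.

Final answer: 0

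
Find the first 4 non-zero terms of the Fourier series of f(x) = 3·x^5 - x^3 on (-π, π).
(-122·π^2 + 6·π^4 + 732)·sin(x) + (-3·π^4 - 24 + 16·π^2)·sin(2·x) + (-46·π^2/9 + 92/27 + 2·π^4)·sin(3·x) + (-3·π^4/2 - 57/64 + 19·π^2/8)·sin(4·x)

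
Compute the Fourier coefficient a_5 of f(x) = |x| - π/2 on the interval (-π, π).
a_5 = (1/π) ∫_{-π}^{π} f(x)·cos(5x) dx.
Evaluate the integral (use parity and integration by parts as needed): a_5 = -4/(25·π).

Final answer: -4/(25·π)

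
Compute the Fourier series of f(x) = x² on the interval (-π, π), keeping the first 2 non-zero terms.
-4·cos(x) + π^2/3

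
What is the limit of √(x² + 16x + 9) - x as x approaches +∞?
This is an ∞ − ∞ indeterminate form.
Multiply and divide by the conjugate √(x²+16x + 9) + x; the x² terms cancel, leaving (16x + 9)/(√(x²+16x + 9)+x) → 16/2 = 8.
Limit = 8.

Final answer: 8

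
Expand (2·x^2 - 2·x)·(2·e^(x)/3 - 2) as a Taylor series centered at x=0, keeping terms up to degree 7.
x^7/108 + 2·x^6/45 + x^5/6 + 4·x^4/9 + 2·x^3/3 - 4·x^2 + 8·x/3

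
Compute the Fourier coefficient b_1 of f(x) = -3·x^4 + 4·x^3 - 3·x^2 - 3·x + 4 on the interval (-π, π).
b_1 = (1/π) ∫_{-π}^{π} f(x)·sin(1x) dx.
Evaluate the integral (use parity and integration by parts as needed): b_1 = -54 + 8·π^2.

Final answer: -54 + 8·π^2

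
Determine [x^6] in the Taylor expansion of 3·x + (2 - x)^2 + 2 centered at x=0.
Expand to order 6: 3·x + (2 - x)^2 + 2 = x^2 - x + 6 + O(x^7).
The coefficient of x^6 is 0.

Final answer: 0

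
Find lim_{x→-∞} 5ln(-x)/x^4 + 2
The quotient is an ∞/∞ indeterminate form as x → -∞.
Compare growth rates of the dominant terms (exponentials ≫ polynomials ≫ logarithms), or apply L'Hôpital's rule; the quotient → 0.
Adding the constant: 0 + 2 = 2. Limit = 2.

Final answer: 2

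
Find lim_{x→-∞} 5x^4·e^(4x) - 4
The product is a 0·∞ indeterminate form at x → -∞.
Rewrite the product as 5x^4 / e^(-4x) (an ∞/∞ form) and apply L'Hôpital, or use the standard hierarchy e^(4|x|) ≫ |x^4| as x → -∞.
The indeterminate product → 0, so the limit = -4.

Final answer: -4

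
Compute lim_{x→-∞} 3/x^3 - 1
Evaluate the dominant behaviour as x → -∞; each term tends to a finite value or vanishes.
Limit = -1.

Final answer: -1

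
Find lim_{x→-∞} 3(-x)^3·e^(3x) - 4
The product is a 0·∞ indeterminate form at x → -∞.
Rewrite the product as 3(-x)^3 / e^(-3x) (an ∞/∞ form) and apply L'Hôpital, or use the standard hierarchy e^(3|x|) ≫ |(-x)^3| as x → -∞.
The indeterminate product → 0, so the limit = -4.

Final answer: -4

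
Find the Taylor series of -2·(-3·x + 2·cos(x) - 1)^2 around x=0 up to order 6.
31·x^6/90 + x^5 - 7·x^4/3 - 12·x^3 - 14·x^2 + 12·x - 2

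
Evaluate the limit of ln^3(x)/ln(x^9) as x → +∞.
This is an ∞/∞ indeterminate form as x → +∞.
Write ln(x^9) = 9·ln(x), reducing the quotient to ln^2(x)/9 → ∞.
Limit = ∞.

Final answer: ∞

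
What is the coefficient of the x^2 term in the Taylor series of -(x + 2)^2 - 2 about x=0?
Expand to order 2: -(x + 2)^2 - 2 = -x^2 - 4·x - 6 + O(x^3).
The coefficient of x^2 is -1.

Final answer: -1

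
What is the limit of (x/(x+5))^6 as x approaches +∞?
As x → +∞: x/(x+5) = 1/(1 + 5/x) → 1, and the 6th power of a limit-1 base also → 1.
Limit = 1.

Final answer: 1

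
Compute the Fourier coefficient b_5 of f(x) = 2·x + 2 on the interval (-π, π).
b_5 = (1/π) ∫_{-π}^{π} f(x)·sin(5x) dx.
Evaluate the integral (use parity and integration by parts as needed): b_5 = 4/5.

Final answer: 4/5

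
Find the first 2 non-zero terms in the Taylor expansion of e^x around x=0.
x + 1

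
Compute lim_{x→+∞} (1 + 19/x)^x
As x → +∞: this is the defining limit (1 + 19/x)^x → e^19.
Limit = e^(19).

Final answer: e^(19)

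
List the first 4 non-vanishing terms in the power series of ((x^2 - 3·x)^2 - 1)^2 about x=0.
79·x^4 + 12·x^3 - 18·x^2 + 1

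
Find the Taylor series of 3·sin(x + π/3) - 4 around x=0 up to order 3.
-x^3/4 - 3·√(3)·x^2/4 + 3·x/2 - 4 + 3·√(3)/2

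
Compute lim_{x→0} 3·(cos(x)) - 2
Direct substitution at x = 0 gives 1.

Final answer: 1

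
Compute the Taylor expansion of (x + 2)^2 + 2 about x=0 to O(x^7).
x^2 + 4·x + 6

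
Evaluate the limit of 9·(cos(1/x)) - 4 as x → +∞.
Evaluate the dominant behaviour as x → +∞; each term tends to a finite value or vanishes.
Limit = 5.

Final answer: 5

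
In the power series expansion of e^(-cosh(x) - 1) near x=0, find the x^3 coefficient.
Expand to order 3: e^(-cosh(x) - 1) = -x^2·e^(-2)/2 + e^(-2) + O(x^4).
The coefficient of x^3 is 0.

Final answer: 0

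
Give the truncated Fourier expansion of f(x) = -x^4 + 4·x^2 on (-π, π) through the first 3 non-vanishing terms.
(-64 + 8·π^2)·cos(x) + (7 - 2·π^2)·cos(2·x) - π^4/5 + 4·π^2/3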